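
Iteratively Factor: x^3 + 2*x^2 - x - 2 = (x + 1)*(x^2 + x - 2) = (x - 1)*(x + 1)*(x + 2)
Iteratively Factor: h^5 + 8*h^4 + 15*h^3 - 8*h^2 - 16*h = (h + 4)*(h^4 + 4*h^3 - h^2 - 4*h) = h*(h + 4)*(h^3 + 4*h^2 - h - 4) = h*(h - 1)*(h + 4)*(h^2 + 5*h + 4) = h*(h - 1)*(h + 1)*(h + 4)*(h + 4)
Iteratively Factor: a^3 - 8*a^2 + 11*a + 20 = (a - 4)*(a^2 - 4*a - 5) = (a - 4)*(a + 1)*(a - 5)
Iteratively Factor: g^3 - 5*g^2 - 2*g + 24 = (g + 2)*(g^2 - 7*g + 12) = (g - 3)*(g + 2)*(g - 4)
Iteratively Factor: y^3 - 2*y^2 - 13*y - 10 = (y + 1)*(y^2 - 3*y - 10) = (y + 1)*(y + 2)*(y - 5)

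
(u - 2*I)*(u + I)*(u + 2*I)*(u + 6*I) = u^4 + 7*I*u^3 - 2*u^2 + 28*I*u - 24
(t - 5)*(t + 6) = t^2 + t - 30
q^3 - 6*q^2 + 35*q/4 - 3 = (q - 4)*(q - 3/2)*(q - 1/2)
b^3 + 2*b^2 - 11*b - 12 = (b - 3)*(b + 1)*(b + 4)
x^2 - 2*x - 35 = (x - 7)*(x + 5)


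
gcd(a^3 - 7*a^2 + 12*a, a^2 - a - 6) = a - 3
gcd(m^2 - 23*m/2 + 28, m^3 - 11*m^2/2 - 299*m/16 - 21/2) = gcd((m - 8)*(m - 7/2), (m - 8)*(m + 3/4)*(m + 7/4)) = m - 8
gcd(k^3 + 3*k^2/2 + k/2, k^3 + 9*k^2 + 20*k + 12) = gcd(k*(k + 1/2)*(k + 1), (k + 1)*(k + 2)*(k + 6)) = k + 1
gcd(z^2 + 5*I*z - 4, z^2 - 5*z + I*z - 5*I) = z + I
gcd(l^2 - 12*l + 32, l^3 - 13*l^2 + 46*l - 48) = l - 8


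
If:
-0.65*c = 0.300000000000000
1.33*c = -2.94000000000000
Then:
No Solution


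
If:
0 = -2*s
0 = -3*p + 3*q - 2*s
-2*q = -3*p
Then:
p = 0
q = 0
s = 0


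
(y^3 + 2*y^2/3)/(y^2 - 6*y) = y*(3*y + 2)/(3*(y - 6))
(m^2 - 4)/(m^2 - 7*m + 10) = (m + 2)/(m - 5)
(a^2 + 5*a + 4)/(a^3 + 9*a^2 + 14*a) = (a^2 + 5*a + 4)/(a*(a^2 + 9*a + 14))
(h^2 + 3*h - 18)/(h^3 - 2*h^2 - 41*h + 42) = (h - 3)/(h^2 - 8*h + 7)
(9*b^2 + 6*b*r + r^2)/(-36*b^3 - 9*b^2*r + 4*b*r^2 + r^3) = (3*b + r)/(-12*b^2 + b*r + r^2)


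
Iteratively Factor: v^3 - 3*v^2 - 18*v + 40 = (v - 2)*(v^2 - v - 20) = (v - 5)*(v - 2)*(v + 4)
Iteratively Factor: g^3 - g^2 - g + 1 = (g - 1)*(g^2 - 1) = (g - 1)*(g + 1)*(g - 1)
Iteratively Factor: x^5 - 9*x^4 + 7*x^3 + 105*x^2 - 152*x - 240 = (x - 4)*(x^4 - 5*x^3 - 13*x^2 + 53*x + 60) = (x - 4)*(x + 3)*(x^3 - 8*x^2 + 11*x + 20) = (x - 4)*(x + 1)*(x + 3)*(x^2 - 9*x + 20) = (x - 4)^2*(x + 1)*(x + 3)*(x - 5)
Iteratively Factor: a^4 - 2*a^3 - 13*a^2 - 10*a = (a - 5)*(a^3 + 3*a^2 + 2*a) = a*(a - 5)*(a^2 + 3*a + 2) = a*(a - 5)*(a + 2)*(a + 1)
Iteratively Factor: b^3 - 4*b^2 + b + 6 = (b + 1)*(b^2 - 5*b + 6) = (b - 3)*(b + 1)*(b - 2)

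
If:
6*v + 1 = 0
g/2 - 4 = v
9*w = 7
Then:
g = 23/3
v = -1/6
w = 7/9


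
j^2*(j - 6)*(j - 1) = j^4 - 7*j^3 + 6*j^2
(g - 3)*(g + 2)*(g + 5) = g^3 + 4*g^2 - 11*g - 30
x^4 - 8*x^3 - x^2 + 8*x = x*(x - 8)*(x - 1)*(x + 1)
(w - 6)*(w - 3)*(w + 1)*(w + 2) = w^4 - 6*w^3 - 7*w^2 + 36*w + 36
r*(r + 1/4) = r^2 + r/4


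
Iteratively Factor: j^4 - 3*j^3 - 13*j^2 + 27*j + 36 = (j + 1)*(j^3 - 4*j^2 - 9*j + 36) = (j + 1)*(j + 3)*(j^2 - 7*j + 12) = (j - 3)*(j + 1)*(j + 3)*(j - 4)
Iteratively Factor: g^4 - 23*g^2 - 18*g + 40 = (g + 4)*(g^3 - 4*g^2 - 7*g + 10) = (g + 2)*(g + 4)*(g^2 - 6*g + 5) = (g - 1)*(g + 2)*(g + 4)*(g - 5)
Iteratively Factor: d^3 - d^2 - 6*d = (d)*(d^2 - d - 6) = d*(d - 3)*(d + 2)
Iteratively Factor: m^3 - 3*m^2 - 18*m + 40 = (m + 4)*(m^2 - 7*m + 10) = (m - 5)*(m + 4)*(m - 2)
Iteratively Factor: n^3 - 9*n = (n - 3)*(n^2 + 3*n) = (n - 3)*(n + 3)*(n)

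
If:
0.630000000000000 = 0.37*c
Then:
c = 1.70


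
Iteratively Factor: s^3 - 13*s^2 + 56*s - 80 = (s - 4)*(s^2 - 9*s + 20) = (s - 5)*(s - 4)*(s - 4)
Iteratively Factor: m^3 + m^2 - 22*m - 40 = (m - 5)*(m^2 + 6*m + 8) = (m - 5)*(m + 2)*(m + 4)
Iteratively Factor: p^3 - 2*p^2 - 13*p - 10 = (p + 2)*(p^2 - 4*p - 5) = (p - 5)*(p + 2)*(p + 1)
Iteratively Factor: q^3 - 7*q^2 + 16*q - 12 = (q - 2)*(q^2 - 5*q + 6) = (q - 3)*(q - 2)*(q - 2)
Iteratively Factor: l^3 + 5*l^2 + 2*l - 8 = (l + 2)*(l^2 + 3*l - 4) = (l - 1)*(l + 2)*(l + 4)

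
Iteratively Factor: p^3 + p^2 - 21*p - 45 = (p + 3)*(p^2 - 2*p - 15) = (p + 3)^2*(p - 5)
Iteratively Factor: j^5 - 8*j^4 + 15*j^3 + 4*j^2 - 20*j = (j - 5)*(j^4 - 3*j^3 + 4*j) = (j - 5)*(j + 1)*(j^3 - 4*j^2 + 4*j) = j*(j - 5)*(j + 1)*(j^2 - 4*j + 4) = j*(j - 5)*(j - 2)*(j + 1)*(j - 2)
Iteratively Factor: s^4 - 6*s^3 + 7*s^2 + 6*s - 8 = (s - 4)*(s^3 - 2*s^2 - s + 2) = (s - 4)*(s - 1)*(s^2 - s - 2) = (s - 4)*(s - 1)*(s + 1)*(s - 2)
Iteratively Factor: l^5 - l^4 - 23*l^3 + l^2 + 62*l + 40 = (l - 5)*(l^4 + 4*l^3 - 3*l^2 - 14*l - 8) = (l - 5)*(l + 1)*(l^3 + 3*l^2 - 6*l - 8) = (l - 5)*(l + 1)*(l + 4)*(l^2 - l - 2) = (l - 5)*(l - 2)*(l + 1)*(l + 4)*(l + 1)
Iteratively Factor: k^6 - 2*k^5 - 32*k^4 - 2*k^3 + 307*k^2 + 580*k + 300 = (k + 2)*(k^5 - 4*k^4 - 24*k^3 + 46*k^2 + 215*k + 150) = (k + 1)*(k + 2)*(k^4 - 5*k^3 - 19*k^2 + 65*k + 150) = (k - 5)*(k + 1)*(k + 2)*(k^3 - 19*k - 30) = (k - 5)^2*(k + 1)*(k + 2)*(k^2 + 5*k + 6) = (k - 5)^2*(k + 1)*(k + 2)*(k + 3)*(k + 2)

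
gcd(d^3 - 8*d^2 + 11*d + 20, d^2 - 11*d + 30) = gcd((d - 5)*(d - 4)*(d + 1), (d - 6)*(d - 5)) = d - 5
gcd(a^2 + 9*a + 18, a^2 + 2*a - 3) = a + 3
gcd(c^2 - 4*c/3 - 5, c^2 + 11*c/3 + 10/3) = c + 5/3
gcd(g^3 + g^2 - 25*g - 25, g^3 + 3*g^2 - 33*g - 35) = g^2 - 4*g - 5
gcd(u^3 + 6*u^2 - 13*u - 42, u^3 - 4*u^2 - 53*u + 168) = u^2 + 4*u - 21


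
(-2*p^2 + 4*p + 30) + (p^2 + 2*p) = -p^2 + 6*p + 30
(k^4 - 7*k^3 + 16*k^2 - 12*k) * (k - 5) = k^5 - 12*k^4 + 51*k^3 - 92*k^2 + 60*k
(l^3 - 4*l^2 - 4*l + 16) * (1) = l^3 - 4*l^2 - 4*l + 16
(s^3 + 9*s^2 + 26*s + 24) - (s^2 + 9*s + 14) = s^3 + 8*s^2 + 17*s + 10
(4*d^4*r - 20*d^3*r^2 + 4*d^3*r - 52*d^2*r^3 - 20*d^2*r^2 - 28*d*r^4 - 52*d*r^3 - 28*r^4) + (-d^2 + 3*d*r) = 4*d^4*r - 20*d^3*r^2 + 4*d^3*r - 52*d^2*r^3 - 20*d^2*r^2 - d^2 - 28*d*r^4 - 52*d*r^3 + 3*d*r - 28*r^4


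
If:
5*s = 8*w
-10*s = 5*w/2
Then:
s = 0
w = 0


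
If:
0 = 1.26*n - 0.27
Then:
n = 0.21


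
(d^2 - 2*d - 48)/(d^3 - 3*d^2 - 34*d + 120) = (d - 8)/(d^2 - 9*d + 20)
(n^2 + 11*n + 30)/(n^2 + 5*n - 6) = (n + 5)/(n - 1)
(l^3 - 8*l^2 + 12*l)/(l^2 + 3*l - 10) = l*(l - 6)/(l + 5)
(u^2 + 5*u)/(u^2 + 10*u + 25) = u/(u + 5)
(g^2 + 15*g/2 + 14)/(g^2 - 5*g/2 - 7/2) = (2*g^2 + 15*g + 28)/(2*g^2 - 5*g - 7)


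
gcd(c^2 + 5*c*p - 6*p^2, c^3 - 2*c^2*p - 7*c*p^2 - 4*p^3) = 1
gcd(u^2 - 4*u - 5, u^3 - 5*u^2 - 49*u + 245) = u - 5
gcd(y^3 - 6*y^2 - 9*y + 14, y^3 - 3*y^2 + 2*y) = y - 1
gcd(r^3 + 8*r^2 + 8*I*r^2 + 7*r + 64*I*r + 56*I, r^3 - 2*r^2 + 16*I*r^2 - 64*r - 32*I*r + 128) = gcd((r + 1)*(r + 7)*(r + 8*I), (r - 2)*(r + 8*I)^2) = r + 8*I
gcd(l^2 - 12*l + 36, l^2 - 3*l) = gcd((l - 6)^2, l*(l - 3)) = 1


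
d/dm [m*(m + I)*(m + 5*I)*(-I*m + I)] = -4*I*m^3 + m^2*(18 + 3*I) - m*(12 - 10*I) - 5*I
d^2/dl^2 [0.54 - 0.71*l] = 0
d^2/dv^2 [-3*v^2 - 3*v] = -6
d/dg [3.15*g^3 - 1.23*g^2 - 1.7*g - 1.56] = 9.45*g^2 - 2.46*g - 1.7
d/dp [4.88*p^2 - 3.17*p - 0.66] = 9.76*p - 3.17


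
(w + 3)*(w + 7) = w^2 + 10*w + 21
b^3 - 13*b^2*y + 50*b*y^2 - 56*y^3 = (b - 7*y)*(b - 4*y)*(b - 2*y)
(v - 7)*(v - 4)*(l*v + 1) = l*v^3 - 11*l*v^2 + 28*l*v + v^2 - 11*v + 28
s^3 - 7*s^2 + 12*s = s*(s - 4)*(s - 3)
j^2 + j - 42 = (j - 6)*(j + 7)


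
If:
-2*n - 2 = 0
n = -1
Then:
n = -1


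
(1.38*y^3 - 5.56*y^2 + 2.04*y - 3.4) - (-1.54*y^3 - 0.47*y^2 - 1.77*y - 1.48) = 2.92*y^3 - 5.09*y^2 + 3.81*y - 1.92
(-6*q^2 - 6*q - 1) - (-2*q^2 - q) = -4*q^2 - 5*q - 1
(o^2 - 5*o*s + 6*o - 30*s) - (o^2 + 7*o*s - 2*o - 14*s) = -12*o*s + 8*o - 16*s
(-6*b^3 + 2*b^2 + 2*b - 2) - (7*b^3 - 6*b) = -13*b^3 + 2*b^2 + 8*b - 2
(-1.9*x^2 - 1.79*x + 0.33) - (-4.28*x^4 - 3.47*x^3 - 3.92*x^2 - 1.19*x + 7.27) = 4.28*x^4 + 3.47*x^3 + 2.02*x^2 - 0.6*x - 6.94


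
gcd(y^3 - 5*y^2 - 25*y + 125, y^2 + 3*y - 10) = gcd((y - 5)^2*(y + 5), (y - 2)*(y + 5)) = y + 5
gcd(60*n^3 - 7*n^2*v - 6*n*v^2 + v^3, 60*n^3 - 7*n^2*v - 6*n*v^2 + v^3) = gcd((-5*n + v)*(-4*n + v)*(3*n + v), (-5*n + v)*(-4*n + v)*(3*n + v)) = 60*n^3 - 7*n^2*v - 6*n*v^2 + v^3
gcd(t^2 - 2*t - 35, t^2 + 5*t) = t + 5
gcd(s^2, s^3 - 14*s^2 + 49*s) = s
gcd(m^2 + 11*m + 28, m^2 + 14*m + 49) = m + 7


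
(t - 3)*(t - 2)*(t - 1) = t^3 - 6*t^2 + 11*t - 6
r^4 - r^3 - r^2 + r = r*(r - 1)^2*(r + 1)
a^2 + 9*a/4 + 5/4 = (a + 1)*(a + 5/4)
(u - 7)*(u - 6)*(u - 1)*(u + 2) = u^4 - 12*u^3 + 27*u^2 + 68*u - 84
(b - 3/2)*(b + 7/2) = b^2 + 2*b - 21/4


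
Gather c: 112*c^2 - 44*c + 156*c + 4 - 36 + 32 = 112*c^2 + 112*c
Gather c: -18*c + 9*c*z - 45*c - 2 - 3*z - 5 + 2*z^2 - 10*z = c*(9*z - 63) + 2*z^2 - 13*z - 7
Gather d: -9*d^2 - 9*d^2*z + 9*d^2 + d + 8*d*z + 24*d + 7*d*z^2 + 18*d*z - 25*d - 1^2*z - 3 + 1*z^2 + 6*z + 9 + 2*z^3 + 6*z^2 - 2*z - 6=-9*d^2*z + d*(7*z^2 + 26*z) + 2*z^3 + 7*z^2 + 3*z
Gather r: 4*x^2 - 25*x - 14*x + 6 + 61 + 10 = 4*x^2 - 39*x + 77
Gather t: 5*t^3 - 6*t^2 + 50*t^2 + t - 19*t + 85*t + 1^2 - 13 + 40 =5*t^3 + 44*t^2 + 67*t + 28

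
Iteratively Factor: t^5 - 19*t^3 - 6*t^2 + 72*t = (t)*(t^4 - 19*t^2 - 6*t + 72) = t*(t + 3)*(t^3 - 3*t^2 - 10*t + 24) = t*(t - 4)*(t + 3)*(t^2 + t - 6) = t*(t - 4)*(t - 2)*(t + 3)*(t + 3)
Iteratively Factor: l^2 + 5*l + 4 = (l + 1)*(l + 4)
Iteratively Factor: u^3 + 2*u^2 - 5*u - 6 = (u + 1)*(u^2 + u - 6) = (u + 1)*(u + 3)*(u - 2)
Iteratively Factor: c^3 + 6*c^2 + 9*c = (c)*(c^2 + 6*c + 9) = c*(c + 3)*(c + 3)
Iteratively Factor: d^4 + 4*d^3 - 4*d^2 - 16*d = (d + 2)*(d^3 + 2*d^2 - 8*d) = d*(d + 2)*(d^2 + 2*d - 8) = d*(d + 2)*(d + 4)*(d - 2)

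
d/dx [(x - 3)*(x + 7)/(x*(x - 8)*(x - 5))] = (-x^4 - 8*x^3 + 155*x^2 - 546*x + 840)/(x^2*(x^4 - 26*x^3 + 249*x^2 - 1040*x + 1600))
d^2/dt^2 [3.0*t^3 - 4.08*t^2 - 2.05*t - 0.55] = 18.0*t - 8.16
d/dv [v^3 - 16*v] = 3*v^2 - 16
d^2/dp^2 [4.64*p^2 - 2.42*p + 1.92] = 9.28000000000000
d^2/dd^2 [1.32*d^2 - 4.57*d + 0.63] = 2.64000000000000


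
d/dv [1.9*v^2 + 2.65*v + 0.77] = 3.8*v + 2.65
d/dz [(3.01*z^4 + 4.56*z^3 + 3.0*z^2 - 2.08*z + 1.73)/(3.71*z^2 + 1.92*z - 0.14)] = (22.3342*z^5 + 34.2552*z^4 + 15.8248*z^3 + 11.5616*z^2 - 13.6766*z - 3.0304)/(13.7641*z^4 + 14.2464*z^3 + 2.6476*z^2 - 0.5376*z + 0.0196)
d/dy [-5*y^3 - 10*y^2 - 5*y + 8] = -15*y^2 - 20*y - 5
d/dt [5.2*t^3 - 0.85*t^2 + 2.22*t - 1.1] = 15.6*t^2 - 1.7*t + 2.22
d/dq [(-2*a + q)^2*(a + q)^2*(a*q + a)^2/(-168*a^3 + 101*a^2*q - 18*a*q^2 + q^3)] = a^2*(a + q)*(2*a - q)*(q + 1)*(-(a + q)*(2*a - q)*(q + 1)*(101*a^2 - 36*a*q + 3*q^2) + 2*(-(a + q)*(2*a - q) + (a + q)*(q + 1) - (2*a - q)*(q + 1))*(168*a^3 - 101*a^2*q + 18*a*q^2 - q^3))/(168*a^3 - 101*a^2*q + 18*a*q^2 - q^3)^2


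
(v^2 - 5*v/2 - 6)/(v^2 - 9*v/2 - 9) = (v - 4)/(v - 6)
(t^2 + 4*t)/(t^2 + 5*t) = (t + 4)/(t + 5)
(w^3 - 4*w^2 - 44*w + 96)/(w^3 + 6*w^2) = 1 - 10/w + 16/w^2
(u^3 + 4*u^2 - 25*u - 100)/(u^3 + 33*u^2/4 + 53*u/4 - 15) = 4*(u - 5)/(4*u - 3)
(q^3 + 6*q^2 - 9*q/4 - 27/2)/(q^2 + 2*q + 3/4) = (2*q^2 + 9*q - 18)/(2*q + 1)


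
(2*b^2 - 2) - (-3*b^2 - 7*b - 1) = 5*b^2 + 7*b - 1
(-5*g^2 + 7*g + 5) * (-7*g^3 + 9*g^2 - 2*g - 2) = 35*g^5 - 94*g^4 + 38*g^3 + 41*g^2 - 24*g - 10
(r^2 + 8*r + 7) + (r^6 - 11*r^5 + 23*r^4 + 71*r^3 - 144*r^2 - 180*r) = r^6 - 11*r^5 + 23*r^4 + 71*r^3 - 143*r^2 - 172*r + 7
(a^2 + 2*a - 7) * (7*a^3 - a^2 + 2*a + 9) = 7*a^5 + 13*a^4 - 49*a^3 + 20*a^2 + 4*a - 63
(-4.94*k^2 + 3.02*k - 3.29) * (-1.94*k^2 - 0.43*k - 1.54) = 9.5836*k^4 - 3.7346*k^3 + 12.6916*k^2 - 3.2361*k + 5.0666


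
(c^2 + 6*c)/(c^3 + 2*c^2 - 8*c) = (c + 6)/(c^2 + 2*c - 8)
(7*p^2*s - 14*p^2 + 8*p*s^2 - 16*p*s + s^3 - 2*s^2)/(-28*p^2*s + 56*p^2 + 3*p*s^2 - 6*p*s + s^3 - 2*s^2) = (-p - s)/(4*p - s)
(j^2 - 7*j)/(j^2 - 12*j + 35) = j/(j - 5)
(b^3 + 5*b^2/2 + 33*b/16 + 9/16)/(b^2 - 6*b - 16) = (16*b^3 + 40*b^2 + 33*b + 9)/(16*(b^2 - 6*b - 16))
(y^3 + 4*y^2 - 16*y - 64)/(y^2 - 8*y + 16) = (y^2 + 8*y + 16)/(y - 4)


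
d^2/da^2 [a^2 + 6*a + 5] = 2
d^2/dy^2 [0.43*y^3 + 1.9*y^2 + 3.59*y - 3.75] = 2.58*y + 3.8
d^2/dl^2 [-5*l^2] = -10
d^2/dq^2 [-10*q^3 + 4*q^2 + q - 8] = 8 - 60*q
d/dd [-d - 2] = -1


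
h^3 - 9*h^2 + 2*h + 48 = (h - 8)*(h - 3)*(h + 2)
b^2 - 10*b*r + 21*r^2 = (b - 7*r)*(b - 3*r)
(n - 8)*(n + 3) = n^2 - 5*n - 24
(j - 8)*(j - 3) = j^2 - 11*j + 24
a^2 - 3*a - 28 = (a - 7)*(a + 4)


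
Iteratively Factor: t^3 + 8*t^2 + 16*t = (t)*(t^2 + 8*t + 16) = t*(t + 4)*(t + 4)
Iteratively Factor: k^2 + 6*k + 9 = (k + 3)*(k + 3)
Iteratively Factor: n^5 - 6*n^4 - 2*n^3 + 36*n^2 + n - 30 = (n - 3)*(n^4 - 3*n^3 - 11*n^2 + 3*n + 10) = (n - 3)*(n - 1)*(n^3 - 2*n^2 - 13*n - 10) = (n - 5)*(n - 3)*(n - 1)*(n^2 + 3*n + 2) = (n - 5)*(n - 3)*(n - 1)*(n + 1)*(n + 2)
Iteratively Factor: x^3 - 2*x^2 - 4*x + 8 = (x + 2)*(x^2 - 4*x + 4) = (x - 2)*(x + 2)*(x - 2)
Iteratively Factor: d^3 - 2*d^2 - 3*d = (d)*(d^2 - 2*d - 3) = d*(d - 3)*(d + 1)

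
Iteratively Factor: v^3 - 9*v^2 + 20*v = (v - 4)*(v^2 - 5*v) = (v - 5)*(v - 4)*(v)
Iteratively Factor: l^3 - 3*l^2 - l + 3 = (l - 3)*(l^2 - 1) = (l - 3)*(l + 1)*(l - 1)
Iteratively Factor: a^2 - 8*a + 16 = (a - 4)*(a - 4)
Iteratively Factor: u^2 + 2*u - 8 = (u - 2)*(u + 4)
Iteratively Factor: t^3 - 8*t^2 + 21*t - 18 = (t - 2)*(t^2 - 6*t + 9) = (t - 3)*(t - 2)*(t - 3)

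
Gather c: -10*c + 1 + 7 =8 - 10*c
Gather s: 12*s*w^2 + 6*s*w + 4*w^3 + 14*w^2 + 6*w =s*(12*w^2 + 6*w) + 4*w^3 + 14*w^2 + 6*w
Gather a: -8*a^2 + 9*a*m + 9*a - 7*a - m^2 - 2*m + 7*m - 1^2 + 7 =-8*a^2 + a*(9*m + 2) - m^2 + 5*m + 6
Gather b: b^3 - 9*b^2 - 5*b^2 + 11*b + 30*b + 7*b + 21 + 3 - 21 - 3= b^3 - 14*b^2 + 48*b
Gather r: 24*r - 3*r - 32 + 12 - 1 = 21*r - 21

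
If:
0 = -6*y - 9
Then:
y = -3/2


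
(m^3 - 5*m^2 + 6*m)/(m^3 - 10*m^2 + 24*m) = (m^2 - 5*m + 6)/(m^2 - 10*m + 24)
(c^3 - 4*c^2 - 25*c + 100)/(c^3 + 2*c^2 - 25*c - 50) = (c - 4)/(c + 2)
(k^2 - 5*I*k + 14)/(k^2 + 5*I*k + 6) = (k^2 - 5*I*k + 14)/(k^2 + 5*I*k + 6)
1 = 1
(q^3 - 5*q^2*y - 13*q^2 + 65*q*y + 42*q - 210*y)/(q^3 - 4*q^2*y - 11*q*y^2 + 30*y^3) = (-q^2 + 13*q - 42)/(-q^2 - q*y + 6*y^2)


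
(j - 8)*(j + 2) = j^2 - 6*j - 16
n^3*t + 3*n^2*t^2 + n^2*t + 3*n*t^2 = n*(n + 3*t)*(n*t + t)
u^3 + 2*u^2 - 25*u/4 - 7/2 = (u - 2)*(u + 1/2)*(u + 7/2)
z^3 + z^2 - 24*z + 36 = (z - 3)*(z - 2)*(z + 6)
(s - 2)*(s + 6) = s^2 + 4*s - 12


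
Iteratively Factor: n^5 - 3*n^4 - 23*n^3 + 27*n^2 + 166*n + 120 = (n - 4)*(n^4 + n^3 - 19*n^2 - 49*n - 30) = (n - 4)*(n + 3)*(n^3 - 2*n^2 - 13*n - 10) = (n - 4)*(n + 2)*(n + 3)*(n^2 - 4*n - 5) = (n - 5)*(n - 4)*(n + 2)*(n + 3)*(n + 1)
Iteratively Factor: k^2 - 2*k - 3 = (k + 1)*(k - 3)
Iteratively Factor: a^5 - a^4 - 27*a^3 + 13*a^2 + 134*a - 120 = (a - 2)*(a^4 + a^3 - 25*a^2 - 37*a + 60) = (a - 2)*(a + 3)*(a^3 - 2*a^2 - 19*a + 20) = (a - 2)*(a - 1)*(a + 3)*(a^2 - a - 20) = (a - 2)*(a - 1)*(a + 3)*(a + 4)*(a - 5)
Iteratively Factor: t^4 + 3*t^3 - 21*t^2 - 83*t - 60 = (t - 5)*(t^3 + 8*t^2 + 19*t + 12) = (t - 5)*(t + 4)*(t^2 + 4*t + 3) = (t - 5)*(t + 1)*(t + 4)*(t + 3)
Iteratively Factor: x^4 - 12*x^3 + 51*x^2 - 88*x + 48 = (x - 3)*(x^3 - 9*x^2 + 24*x - 16) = (x - 4)*(x - 3)*(x^2 - 5*x + 4) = (x - 4)^2*(x - 3)*(x - 1)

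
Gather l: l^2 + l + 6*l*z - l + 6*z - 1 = l^2 + 6*l*z + 6*z - 1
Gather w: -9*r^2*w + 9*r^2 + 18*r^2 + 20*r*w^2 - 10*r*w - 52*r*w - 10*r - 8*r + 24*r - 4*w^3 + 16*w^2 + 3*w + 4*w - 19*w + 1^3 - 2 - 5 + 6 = 27*r^2 + 6*r - 4*w^3 + w^2*(20*r + 16) + w*(-9*r^2 - 62*r - 12)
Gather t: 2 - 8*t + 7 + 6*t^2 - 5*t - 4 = 6*t^2 - 13*t + 5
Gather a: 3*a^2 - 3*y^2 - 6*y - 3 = 3*a^2 - 3*y^2 - 6*y - 3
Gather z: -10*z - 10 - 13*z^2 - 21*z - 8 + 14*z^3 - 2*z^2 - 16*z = 14*z^3 - 15*z^2 - 47*z - 18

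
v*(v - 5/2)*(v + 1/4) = v^3 - 9*v^2/4 - 5*v/8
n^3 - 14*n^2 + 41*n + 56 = (n - 8)*(n - 7)*(n + 1)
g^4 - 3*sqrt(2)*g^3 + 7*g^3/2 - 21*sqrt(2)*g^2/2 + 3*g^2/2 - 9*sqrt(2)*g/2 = g*(g + 1/2)*(g + 3)*(g - 3*sqrt(2))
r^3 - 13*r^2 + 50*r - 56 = (r - 7)*(r - 4)*(r - 2)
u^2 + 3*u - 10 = (u - 2)*(u + 5)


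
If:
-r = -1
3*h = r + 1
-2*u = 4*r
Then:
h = 2/3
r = 1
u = -2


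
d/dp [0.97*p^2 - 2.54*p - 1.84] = 1.94*p - 2.54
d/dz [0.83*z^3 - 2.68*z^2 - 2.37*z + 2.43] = 2.49*z^2 - 5.36*z - 2.37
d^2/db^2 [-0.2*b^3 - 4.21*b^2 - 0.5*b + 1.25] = -1.2*b - 8.42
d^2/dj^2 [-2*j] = 0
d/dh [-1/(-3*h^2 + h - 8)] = (1 - 6*h)/(3*h^2 - h + 8)^2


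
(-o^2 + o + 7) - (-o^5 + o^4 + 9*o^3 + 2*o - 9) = o^5 - o^4 - 9*o^3 - o^2 - o + 16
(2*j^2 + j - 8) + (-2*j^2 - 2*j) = -j - 8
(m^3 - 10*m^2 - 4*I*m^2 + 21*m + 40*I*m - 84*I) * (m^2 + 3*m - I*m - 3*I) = m^5 - 7*m^4 - 5*I*m^4 - 13*m^3 + 35*I*m^3 + 91*m^2 + 45*I*m^2 + 36*m - 315*I*m - 252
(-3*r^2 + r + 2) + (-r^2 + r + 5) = -4*r^2 + 2*r + 7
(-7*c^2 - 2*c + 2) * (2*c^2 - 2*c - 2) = -14*c^4 + 10*c^3 + 22*c^2 - 4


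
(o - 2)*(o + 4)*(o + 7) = o^3 + 9*o^2 + 6*o - 56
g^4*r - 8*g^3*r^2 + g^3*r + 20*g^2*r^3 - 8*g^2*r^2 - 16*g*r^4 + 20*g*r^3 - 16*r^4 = (g - 4*r)*(g - 2*r)^2*(g*r + r)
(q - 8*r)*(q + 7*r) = q^2 - q*r - 56*r^2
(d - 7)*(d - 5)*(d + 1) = d^3 - 11*d^2 + 23*d + 35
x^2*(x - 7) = x^3 - 7*x^2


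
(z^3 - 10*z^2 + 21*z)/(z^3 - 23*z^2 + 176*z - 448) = z*(z - 3)/(z^2 - 16*z + 64)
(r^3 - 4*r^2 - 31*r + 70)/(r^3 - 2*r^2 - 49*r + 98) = (r + 5)/(r + 7)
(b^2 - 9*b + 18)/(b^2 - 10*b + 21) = (b - 6)/(b - 7)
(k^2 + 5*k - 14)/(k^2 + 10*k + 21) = (k - 2)/(k + 3)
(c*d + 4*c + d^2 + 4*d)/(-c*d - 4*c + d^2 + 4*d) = (-c - d)/(c - d)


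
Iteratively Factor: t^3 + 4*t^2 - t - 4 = (t + 4)*(t^2 - 1) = (t - 1)*(t + 4)*(t + 1)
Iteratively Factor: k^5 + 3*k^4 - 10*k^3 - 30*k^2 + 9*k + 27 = (k + 1)*(k^4 + 2*k^3 - 12*k^2 - 18*k + 27) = (k + 1)*(k + 3)*(k^3 - k^2 - 9*k + 9) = (k - 3)*(k + 1)*(k + 3)*(k^2 + 2*k - 3) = (k - 3)*(k + 1)*(k + 3)^2*(k - 1)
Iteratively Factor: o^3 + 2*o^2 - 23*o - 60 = (o - 5)*(o^2 + 7*o + 12) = (o - 5)*(o + 4)*(o + 3)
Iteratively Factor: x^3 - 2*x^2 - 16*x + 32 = (x - 4)*(x^2 + 2*x - 8) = (x - 4)*(x + 4)*(x - 2)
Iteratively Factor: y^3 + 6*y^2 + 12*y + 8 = (y + 2)*(y^2 + 4*y + 4) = (y + 2)^2*(y + 2)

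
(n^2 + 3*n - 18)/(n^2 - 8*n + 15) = (n + 6)/(n - 5)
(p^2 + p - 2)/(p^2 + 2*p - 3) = (p + 2)/(p + 3)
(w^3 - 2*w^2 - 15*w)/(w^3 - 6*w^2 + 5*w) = (w + 3)/(w - 1)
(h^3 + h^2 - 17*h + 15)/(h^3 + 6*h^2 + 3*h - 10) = (h - 3)/(h + 2)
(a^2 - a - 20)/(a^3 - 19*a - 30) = (a + 4)/(a^2 + 5*a + 6)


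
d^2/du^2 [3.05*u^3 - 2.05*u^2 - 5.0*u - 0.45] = 18.3*u - 4.1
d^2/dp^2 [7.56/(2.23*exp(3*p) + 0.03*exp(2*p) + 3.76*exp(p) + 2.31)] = (7.56*(6.69*exp(2*p) + 0.06*exp(p) + 3.76)*(13.38*exp(2*p) + 0.12*exp(p) + 7.52)*exp(p) - (151.7292*exp(2*p) + 0.9072*exp(p) + 28.4256)*(2.23*exp(3*p) + 0.03*exp(2*p) + 3.76*exp(p) + 2.31))*exp(p)/(2.23*exp(3*p) + 0.03*exp(2*p) + 3.76*exp(p) + 2.31)^3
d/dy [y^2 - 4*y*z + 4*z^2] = 2*y - 4*z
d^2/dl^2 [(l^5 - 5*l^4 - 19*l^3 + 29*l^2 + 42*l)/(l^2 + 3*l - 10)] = 2*(3*l^4 + 37*l^3 + 105*l^2 - 225*l - 520)/(l^3 + 15*l^2 + 75*l + 125)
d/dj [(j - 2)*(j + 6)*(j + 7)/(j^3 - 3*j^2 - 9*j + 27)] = 2*(-7*j^3 - 46*j^2 + 3*j + 54)/(j^5 - 3*j^4 - 18*j^3 + 54*j^2 + 81*j - 243)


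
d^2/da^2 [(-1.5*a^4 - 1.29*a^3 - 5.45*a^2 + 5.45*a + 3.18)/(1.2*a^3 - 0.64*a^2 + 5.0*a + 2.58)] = (-1.4210854715202e-14*a^8 + 7.105427357601e-15*a^7 - 0.906239999999997*a^6 + 150.192*a^5 + 63.82368*a^4 - 277.026496*a^3 - 353.838672*a^2 - 117.653976*a - 43.663128)/(1.728*a^9 - 2.7648*a^8 + 23.07456*a^7 - 12.156544*a^6 + 84.25536*a^5 + 48.050304*a^4 + 99.42704*a^3 + 180.719712*a^2 + 99.846*a + 17.173512)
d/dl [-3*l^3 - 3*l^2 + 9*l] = -9*l^2 - 6*l + 9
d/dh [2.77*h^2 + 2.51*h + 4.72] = 5.54*h + 2.51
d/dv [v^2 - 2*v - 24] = 2*v - 2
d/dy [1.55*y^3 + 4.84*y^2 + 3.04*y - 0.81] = 4.65*y^2 + 9.68*y + 3.04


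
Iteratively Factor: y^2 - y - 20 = (y - 5)*(y + 4)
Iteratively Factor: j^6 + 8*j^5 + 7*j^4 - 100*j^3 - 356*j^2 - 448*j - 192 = (j + 4)*(j^5 + 4*j^4 - 9*j^3 - 64*j^2 - 100*j - 48) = (j + 2)*(j + 4)*(j^4 + 2*j^3 - 13*j^2 - 38*j - 24) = (j - 4)*(j + 2)*(j + 4)*(j^3 + 6*j^2 + 11*j + 6) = (j - 4)*(j + 2)*(j + 3)*(j + 4)*(j^2 + 3*j + 2) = (j - 4)*(j + 1)*(j + 2)*(j + 3)*(j + 4)*(j + 2)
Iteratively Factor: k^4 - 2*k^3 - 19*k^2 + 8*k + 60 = (k + 3)*(k^3 - 5*k^2 - 4*k + 20) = (k + 2)*(k + 3)*(k^2 - 7*k + 10) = (k - 2)*(k + 2)*(k + 3)*(k - 5)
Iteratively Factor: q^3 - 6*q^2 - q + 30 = (q - 3)*(q^2 - 3*q - 10) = (q - 5)*(q - 3)*(q + 2)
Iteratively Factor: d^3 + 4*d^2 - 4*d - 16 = (d + 4)*(d^2 - 4) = (d - 2)*(d + 4)*(d + 2)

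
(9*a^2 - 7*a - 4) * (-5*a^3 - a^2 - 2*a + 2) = -45*a^5 + 26*a^4 + 9*a^3 + 36*a^2 - 6*a - 8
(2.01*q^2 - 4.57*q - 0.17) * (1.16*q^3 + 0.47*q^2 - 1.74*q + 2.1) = 2.3316*q^5 - 4.3565*q^4 - 5.8425*q^3 + 12.0929*q^2 - 9.3012*q - 0.357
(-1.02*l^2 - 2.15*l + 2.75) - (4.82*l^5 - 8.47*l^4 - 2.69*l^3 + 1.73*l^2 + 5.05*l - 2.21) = -4.82*l^5 + 8.47*l^4 + 2.69*l^3 - 2.75*l^2 - 7.2*l + 4.96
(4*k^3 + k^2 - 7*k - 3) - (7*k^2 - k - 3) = 4*k^3 - 6*k^2 - 6*k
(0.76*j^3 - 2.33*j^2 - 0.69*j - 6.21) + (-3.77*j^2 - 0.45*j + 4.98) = 0.76*j^3 - 6.1*j^2 - 1.14*j - 1.23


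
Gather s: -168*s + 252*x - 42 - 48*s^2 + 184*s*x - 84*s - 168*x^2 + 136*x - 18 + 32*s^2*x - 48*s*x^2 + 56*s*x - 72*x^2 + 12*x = s^2*(32*x - 48) + s*(-48*x^2 + 240*x - 252) - 240*x^2 + 400*x - 60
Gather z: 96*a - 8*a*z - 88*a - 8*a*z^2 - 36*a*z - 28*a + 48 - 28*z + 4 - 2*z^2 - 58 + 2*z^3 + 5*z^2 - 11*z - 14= -20*a + 2*z^3 + z^2*(3 - 8*a) + z*(-44*a - 39) - 20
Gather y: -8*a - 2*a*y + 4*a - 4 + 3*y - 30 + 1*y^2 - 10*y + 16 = -4*a + y^2 + y*(-2*a - 7) - 18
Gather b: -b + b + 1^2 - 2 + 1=0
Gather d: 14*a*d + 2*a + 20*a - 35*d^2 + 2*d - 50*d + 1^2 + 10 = 22*a - 35*d^2 + d*(14*a - 48) + 11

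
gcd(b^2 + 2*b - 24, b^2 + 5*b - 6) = b + 6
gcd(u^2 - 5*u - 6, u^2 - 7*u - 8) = u + 1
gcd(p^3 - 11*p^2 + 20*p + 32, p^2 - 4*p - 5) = p + 1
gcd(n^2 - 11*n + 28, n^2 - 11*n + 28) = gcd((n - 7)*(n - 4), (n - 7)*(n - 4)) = n^2 - 11*n + 28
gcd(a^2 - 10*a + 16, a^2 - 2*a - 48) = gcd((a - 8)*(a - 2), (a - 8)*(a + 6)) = a - 8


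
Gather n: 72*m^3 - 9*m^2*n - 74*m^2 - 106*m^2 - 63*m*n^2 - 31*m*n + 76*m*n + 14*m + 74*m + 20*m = 72*m^3 - 180*m^2 - 63*m*n^2 + 108*m + n*(-9*m^2 + 45*m)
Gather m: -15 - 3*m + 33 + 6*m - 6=3*m + 12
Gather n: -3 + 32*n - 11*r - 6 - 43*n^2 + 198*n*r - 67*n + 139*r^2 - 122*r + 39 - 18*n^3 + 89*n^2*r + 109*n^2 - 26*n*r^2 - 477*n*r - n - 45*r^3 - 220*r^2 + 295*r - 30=-18*n^3 + n^2*(89*r + 66) + n*(-26*r^2 - 279*r - 36) - 45*r^3 - 81*r^2 + 162*r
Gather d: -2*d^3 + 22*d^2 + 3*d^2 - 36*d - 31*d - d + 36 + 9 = -2*d^3 + 25*d^2 - 68*d + 45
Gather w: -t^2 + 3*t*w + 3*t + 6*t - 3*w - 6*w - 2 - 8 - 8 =-t^2 + 9*t + w*(3*t - 9) - 18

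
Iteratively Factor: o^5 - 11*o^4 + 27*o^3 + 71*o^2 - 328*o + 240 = (o - 4)*(o^4 - 7*o^3 - o^2 + 67*o - 60) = (o - 4)*(o + 3)*(o^3 - 10*o^2 + 29*o - 20) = (o - 4)^2*(o + 3)*(o^2 - 6*o + 5) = (o - 5)*(o - 4)^2*(o + 3)*(o - 1)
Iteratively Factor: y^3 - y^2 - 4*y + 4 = (y + 2)*(y^2 - 3*y + 2) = (y - 2)*(y + 2)*(y - 1)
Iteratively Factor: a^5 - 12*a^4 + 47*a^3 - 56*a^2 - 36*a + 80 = (a + 1)*(a^4 - 13*a^3 + 60*a^2 - 116*a + 80) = (a - 2)*(a + 1)*(a^3 - 11*a^2 + 38*a - 40) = (a - 2)^2*(a + 1)*(a^2 - 9*a + 20) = (a - 4)*(a - 2)^2*(a + 1)*(a - 5)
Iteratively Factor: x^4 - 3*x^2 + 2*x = (x - 1)*(x^3 + x^2 - 2*x) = x*(x - 1)*(x^2 + x - 2) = x*(x - 1)*(x + 2)*(x - 1)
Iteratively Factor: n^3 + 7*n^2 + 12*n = (n)*(n^2 + 7*n + 12) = n*(n + 3)*(n + 4)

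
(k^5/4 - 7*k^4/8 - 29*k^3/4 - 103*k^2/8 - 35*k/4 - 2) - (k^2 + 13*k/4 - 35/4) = k^5/4 - 7*k^4/8 - 29*k^3/4 - 111*k^2/8 - 12*k + 27/4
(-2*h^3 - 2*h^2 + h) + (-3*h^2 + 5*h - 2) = -2*h^3 - 5*h^2 + 6*h - 2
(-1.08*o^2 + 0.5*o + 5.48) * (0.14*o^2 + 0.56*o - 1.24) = -0.1512*o^4 - 0.5348*o^3 + 2.3864*o^2 + 2.4488*o - 6.7952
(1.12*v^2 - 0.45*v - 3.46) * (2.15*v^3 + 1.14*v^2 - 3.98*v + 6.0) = 2.408*v^5 + 0.3093*v^4 - 12.4096*v^3 + 4.5666*v^2 + 11.0708*v - 20.76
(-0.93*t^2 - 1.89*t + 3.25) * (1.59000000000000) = -1.4787*t^2 - 3.0051*t + 5.1675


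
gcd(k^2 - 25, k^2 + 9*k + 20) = k + 5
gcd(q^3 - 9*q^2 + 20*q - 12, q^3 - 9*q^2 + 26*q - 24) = q - 2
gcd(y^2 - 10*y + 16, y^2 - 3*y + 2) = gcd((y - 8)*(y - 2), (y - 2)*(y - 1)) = y - 2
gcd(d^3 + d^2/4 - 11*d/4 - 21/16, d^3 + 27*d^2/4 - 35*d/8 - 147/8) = d^2 - d/4 - 21/8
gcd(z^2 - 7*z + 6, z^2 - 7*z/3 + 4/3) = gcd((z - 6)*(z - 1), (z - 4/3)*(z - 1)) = z - 1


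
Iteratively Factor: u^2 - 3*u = (u)*(u - 3)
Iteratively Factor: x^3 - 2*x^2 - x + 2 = (x - 2)*(x^2 - 1) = (x - 2)*(x + 1)*(x - 1)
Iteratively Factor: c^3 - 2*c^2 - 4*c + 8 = (c - 2)*(c^2 - 4) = (c - 2)^2*(c + 2)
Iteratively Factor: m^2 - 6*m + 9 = (m - 3)*(m - 3)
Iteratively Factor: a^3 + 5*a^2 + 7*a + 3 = (a + 1)*(a^2 + 4*a + 3) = (a + 1)^2*(a + 3)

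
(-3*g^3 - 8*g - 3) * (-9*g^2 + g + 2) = 27*g^5 - 3*g^4 + 66*g^3 + 19*g^2 - 19*g - 6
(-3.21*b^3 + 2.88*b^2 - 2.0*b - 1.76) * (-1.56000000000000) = 5.0076*b^3 - 4.4928*b^2 + 3.12*b + 2.7456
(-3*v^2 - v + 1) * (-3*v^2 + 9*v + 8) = 9*v^4 - 24*v^3 - 36*v^2 + v + 8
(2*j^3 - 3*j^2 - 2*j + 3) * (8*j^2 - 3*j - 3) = 16*j^5 - 30*j^4 - 13*j^3 + 39*j^2 - 3*j - 9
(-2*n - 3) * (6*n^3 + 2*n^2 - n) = -12*n^4 - 22*n^3 - 4*n^2 + 3*n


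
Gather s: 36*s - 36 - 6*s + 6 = 30*s - 30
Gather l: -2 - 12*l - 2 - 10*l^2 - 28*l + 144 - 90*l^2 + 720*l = -100*l^2 + 680*l + 140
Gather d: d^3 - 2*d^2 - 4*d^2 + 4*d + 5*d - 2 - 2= d^3 - 6*d^2 + 9*d - 4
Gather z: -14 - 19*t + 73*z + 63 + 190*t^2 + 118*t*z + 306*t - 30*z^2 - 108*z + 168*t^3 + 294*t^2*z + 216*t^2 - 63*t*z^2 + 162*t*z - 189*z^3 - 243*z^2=168*t^3 + 406*t^2 + 287*t - 189*z^3 + z^2*(-63*t - 273) + z*(294*t^2 + 280*t - 35) + 49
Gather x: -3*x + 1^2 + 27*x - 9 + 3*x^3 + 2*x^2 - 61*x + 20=3*x^3 + 2*x^2 - 37*x + 12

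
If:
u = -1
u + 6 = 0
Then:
No Solution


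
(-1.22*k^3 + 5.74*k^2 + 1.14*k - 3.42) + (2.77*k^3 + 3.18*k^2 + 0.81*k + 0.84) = 1.55*k^3 + 8.92*k^2 + 1.95*k - 2.58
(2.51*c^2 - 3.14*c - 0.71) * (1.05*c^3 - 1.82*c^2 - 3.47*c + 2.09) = 2.6355*c^5 - 7.8652*c^4 - 3.7404*c^3 + 17.4339*c^2 - 4.0989*c - 1.4839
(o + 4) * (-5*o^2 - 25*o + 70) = -5*o^3 - 45*o^2 - 30*o + 280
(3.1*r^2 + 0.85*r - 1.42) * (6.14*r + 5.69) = 19.034*r^3 + 22.858*r^2 - 3.8823*r - 8.0798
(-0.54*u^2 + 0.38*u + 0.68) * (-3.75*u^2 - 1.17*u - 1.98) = 2.025*u^4 - 0.7932*u^3 - 1.9254*u^2 - 1.548*u - 1.3464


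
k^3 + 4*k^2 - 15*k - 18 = (k - 3)*(k + 1)*(k + 6)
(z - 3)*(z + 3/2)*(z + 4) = z^3 + 5*z^2/2 - 21*z/2 - 18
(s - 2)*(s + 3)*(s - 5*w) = s^3 - 5*s^2*w + s^2 - 5*s*w - 6*s + 30*w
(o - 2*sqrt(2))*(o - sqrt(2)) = o^2 - 3*sqrt(2)*o + 4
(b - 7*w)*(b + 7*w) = b^2 - 49*w^2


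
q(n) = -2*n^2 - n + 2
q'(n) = -4*n - 1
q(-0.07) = 2.06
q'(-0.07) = -0.72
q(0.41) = 1.25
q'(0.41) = -2.64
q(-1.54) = -1.20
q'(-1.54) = 5.16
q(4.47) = -42.43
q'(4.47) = -18.88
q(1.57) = -4.50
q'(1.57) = -7.28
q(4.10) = -35.72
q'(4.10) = -17.40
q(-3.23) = -15.64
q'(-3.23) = 11.92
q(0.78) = 0.00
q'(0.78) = -4.12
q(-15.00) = -433.00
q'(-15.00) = 59.00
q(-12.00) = -274.00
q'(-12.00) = 47.00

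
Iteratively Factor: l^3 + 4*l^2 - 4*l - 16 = (l + 4)*(l^2 - 4) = (l + 2)*(l + 4)*(l - 2)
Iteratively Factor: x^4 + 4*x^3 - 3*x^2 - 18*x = (x - 2)*(x^3 + 6*x^2 + 9*x) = (x - 2)*(x + 3)*(x^2 + 3*x) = x*(x - 2)*(x + 3)*(x + 3)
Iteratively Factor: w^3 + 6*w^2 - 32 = (w + 4)*(w^2 + 2*w - 8) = (w - 2)*(w + 4)*(w + 4)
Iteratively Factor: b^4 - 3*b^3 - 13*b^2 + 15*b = (b)*(b^3 - 3*b^2 - 13*b + 15) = b*(b - 1)*(b^2 - 2*b - 15) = b*(b - 5)*(b - 1)*(b + 3)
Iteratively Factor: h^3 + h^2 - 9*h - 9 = (h + 3)*(h^2 - 2*h - 3) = (h - 3)*(h + 3)*(h + 1)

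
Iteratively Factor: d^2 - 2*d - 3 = (d + 1)*(d - 3)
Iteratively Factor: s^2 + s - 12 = (s - 3)*(s + 4)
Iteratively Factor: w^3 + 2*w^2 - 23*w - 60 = (w - 5)*(w^2 + 7*w + 12) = (w - 5)*(w + 4)*(w + 3)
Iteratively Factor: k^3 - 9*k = (k - 3)*(k^2 + 3*k) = (k - 3)*(k + 3)*(k)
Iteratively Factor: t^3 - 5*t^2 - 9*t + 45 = (t - 5)*(t^2 - 9) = (t - 5)*(t + 3)*(t - 3)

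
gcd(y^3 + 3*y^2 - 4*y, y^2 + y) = y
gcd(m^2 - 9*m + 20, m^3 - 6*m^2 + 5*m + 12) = m - 4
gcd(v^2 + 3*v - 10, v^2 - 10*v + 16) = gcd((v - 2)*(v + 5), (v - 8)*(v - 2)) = v - 2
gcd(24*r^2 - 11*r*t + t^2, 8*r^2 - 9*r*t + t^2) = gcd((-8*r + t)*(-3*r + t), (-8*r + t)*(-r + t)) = 8*r - t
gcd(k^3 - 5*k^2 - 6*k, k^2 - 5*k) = k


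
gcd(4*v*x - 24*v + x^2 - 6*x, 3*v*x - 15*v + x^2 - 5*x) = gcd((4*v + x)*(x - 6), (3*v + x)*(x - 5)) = 1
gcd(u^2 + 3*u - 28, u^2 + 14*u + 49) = u + 7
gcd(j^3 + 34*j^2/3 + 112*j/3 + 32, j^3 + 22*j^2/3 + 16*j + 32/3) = j^2 + 16*j/3 + 16/3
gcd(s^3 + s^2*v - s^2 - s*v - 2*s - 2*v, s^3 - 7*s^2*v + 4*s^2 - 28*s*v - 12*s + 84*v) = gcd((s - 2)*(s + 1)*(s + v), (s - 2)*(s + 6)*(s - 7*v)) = s - 2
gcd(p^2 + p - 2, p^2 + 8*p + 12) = p + 2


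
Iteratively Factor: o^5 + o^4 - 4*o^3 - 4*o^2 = (o)*(o^4 + o^3 - 4*o^2 - 4*o) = o*(o + 2)*(o^3 - o^2 - 2*o) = o^2*(o + 2)*(o^2 - o - 2) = o^2*(o + 1)*(o + 2)*(o - 2)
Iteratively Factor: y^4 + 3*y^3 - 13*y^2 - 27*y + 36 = (y - 1)*(y^3 + 4*y^2 - 9*y - 36) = (y - 3)*(y - 1)*(y^2 + 7*y + 12) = (y - 3)*(y - 1)*(y + 4)*(y + 3)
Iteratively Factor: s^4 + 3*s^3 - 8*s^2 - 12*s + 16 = (s - 2)*(s^3 + 5*s^2 + 2*s - 8) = (s - 2)*(s - 1)*(s^2 + 6*s + 8) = (s - 2)*(s - 1)*(s + 4)*(s + 2)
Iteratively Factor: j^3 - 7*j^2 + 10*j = (j - 5)*(j^2 - 2*j) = (j - 5)*(j - 2)*(j)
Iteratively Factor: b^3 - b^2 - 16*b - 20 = (b + 2)*(b^2 - 3*b - 10) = (b - 5)*(b + 2)*(b + 2)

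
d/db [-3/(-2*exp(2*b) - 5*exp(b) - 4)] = (-12*exp(b) - 15)*exp(b)/(2*exp(2*b) + 5*exp(b) + 4)^2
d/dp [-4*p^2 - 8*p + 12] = -8*p - 8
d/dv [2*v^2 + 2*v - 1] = 4*v + 2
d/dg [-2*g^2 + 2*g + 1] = 2 - 4*g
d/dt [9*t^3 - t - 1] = 27*t^2 - 1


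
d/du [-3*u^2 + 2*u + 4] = 2 - 6*u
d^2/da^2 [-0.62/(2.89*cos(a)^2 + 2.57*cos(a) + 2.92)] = (20.713208*(1 - cos(a)^2)^2 + 13.814778*cos(a)^3 - 6.476582*cos(a)^2 - 32.282284*cos(a) - 18.439172)/(2.89*cos(a)^2 + 2.57*cos(a) + 2.92)^3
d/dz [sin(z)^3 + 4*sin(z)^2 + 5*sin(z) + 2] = (3*sin(z)^2 + 8*sin(z) + 5)*cos(z)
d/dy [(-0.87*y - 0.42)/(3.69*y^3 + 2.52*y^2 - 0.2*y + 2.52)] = (6.4206*y^3 + 6.8418*y^2 + 2.1168*y - 2.2764)/(13.6161*y^6 + 18.5976*y^5 + 4.8744*y^4 + 17.5896*y^3 + 12.7408*y^2 - 1.008*y + 6.3504)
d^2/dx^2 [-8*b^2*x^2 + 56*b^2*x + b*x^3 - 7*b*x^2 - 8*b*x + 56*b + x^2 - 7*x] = -16*b^2 + 6*b*x - 14*b + 2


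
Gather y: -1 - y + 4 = 3 - y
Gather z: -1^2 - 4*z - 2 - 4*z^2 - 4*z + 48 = -4*z^2 - 8*z + 45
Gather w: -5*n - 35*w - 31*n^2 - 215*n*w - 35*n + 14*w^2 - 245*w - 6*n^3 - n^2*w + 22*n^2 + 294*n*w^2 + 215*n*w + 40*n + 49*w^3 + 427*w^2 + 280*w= -6*n^3 - n^2*w - 9*n^2 + 49*w^3 + w^2*(294*n + 441)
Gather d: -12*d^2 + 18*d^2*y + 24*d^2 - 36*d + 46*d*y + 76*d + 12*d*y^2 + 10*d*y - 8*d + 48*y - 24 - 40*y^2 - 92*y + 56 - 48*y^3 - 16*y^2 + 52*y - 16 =d^2*(18*y + 12) + d*(12*y^2 + 56*y + 32) - 48*y^3 - 56*y^2 + 8*y + 16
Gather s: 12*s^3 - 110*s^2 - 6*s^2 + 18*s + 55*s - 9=12*s^3 - 116*s^2 + 73*s - 9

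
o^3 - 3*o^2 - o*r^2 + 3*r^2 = (o - 3)*(o - r)*(o + r)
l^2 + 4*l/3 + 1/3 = (l + 1/3)*(l + 1)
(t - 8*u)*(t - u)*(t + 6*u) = t^3 - 3*t^2*u - 46*t*u^2 + 48*u^3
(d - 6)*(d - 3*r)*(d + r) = d^3 - 2*d^2*r - 6*d^2 - 3*d*r^2 + 12*d*r + 18*r^2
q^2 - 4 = (q - 2)*(q + 2)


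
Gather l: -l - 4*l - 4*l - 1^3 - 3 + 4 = -9*l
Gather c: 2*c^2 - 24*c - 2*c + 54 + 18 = 2*c^2 - 26*c + 72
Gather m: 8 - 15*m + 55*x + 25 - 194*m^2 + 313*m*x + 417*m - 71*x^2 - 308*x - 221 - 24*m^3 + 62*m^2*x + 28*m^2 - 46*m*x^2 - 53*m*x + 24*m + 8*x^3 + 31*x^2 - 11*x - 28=-24*m^3 + m^2*(62*x - 166) + m*(-46*x^2 + 260*x + 426) + 8*x^3 - 40*x^2 - 264*x - 216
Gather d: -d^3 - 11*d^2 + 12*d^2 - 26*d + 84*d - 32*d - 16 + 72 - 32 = -d^3 + d^2 + 26*d + 24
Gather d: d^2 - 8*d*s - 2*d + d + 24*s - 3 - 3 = d^2 + d*(-8*s - 1) + 24*s - 6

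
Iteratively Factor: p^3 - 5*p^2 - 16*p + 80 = (p - 5)*(p^2 - 16) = (p - 5)*(p + 4)*(p - 4)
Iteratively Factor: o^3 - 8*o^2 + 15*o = (o - 5)*(o^2 - 3*o) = o*(o - 5)*(o - 3)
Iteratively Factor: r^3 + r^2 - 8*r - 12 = (r + 2)*(r^2 - r - 6) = (r - 3)*(r + 2)*(r + 2)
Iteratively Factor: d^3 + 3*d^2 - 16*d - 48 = (d + 4)*(d^2 - d - 12) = (d - 4)*(d + 4)*(d + 3)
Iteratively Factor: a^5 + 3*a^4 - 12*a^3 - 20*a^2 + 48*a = (a + 3)*(a^4 - 12*a^2 + 16*a) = (a - 2)*(a + 3)*(a^3 + 2*a^2 - 8*a) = (a - 2)^2*(a + 3)*(a^2 + 4*a) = a*(a - 2)^2*(a + 3)*(a + 4)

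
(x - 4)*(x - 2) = x^2 - 6*x + 8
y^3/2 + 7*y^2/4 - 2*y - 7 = (y/2 + 1)*(y - 2)*(y + 7/2)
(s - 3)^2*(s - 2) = s^3 - 8*s^2 + 21*s - 18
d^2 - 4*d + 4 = (d - 2)^2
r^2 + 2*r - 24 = (r - 4)*(r + 6)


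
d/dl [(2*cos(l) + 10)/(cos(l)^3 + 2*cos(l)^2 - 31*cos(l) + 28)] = (43*cos(l) + 17*cos(2*l) + cos(3*l) - 349)*sin(l)/(cos(l)^3 + 2*cos(l)^2 - 31*cos(l) + 28)^2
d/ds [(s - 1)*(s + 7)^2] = (s + 7)*(3*s + 5)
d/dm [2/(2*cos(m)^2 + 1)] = 4*sin(2*m)/(cos(2*m) + 2)^2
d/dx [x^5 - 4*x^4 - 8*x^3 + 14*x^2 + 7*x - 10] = 5*x^4 - 16*x^3 - 24*x^2 + 28*x + 7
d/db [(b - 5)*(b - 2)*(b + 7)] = 3*b^2 - 39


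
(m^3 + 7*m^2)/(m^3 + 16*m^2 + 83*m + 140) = m^2/(m^2 + 9*m + 20)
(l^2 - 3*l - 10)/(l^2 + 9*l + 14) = (l - 5)/(l + 7)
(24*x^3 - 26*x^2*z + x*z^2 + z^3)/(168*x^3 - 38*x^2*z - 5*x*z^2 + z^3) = (x - z)/(7*x - z)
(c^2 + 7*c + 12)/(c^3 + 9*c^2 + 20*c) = (c + 3)/(c*(c + 5))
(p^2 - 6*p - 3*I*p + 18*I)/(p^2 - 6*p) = (p - 3*I)/p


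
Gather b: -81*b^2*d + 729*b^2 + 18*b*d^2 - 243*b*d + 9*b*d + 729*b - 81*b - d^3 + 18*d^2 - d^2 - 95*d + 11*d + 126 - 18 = b^2*(729 - 81*d) + b*(18*d^2 - 234*d + 648) - d^3 + 17*d^2 - 84*d + 108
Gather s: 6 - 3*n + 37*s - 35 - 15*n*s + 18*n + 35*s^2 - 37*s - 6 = -15*n*s + 15*n + 35*s^2 - 35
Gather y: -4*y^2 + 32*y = -4*y^2 + 32*y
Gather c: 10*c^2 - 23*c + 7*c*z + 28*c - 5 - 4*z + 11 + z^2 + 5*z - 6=10*c^2 + c*(7*z + 5) + z^2 + z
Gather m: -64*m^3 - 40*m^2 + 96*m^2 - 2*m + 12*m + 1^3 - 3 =-64*m^3 + 56*m^2 + 10*m - 2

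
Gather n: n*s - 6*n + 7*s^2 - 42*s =n*(s - 6) + 7*s^2 - 42*s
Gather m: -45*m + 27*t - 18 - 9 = -45*m + 27*t - 27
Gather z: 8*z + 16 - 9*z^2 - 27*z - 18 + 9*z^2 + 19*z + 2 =0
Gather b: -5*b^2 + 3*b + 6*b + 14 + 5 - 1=-5*b^2 + 9*b + 18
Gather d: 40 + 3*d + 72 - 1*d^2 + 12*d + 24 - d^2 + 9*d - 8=-2*d^2 + 24*d + 128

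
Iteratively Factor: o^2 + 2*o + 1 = (o + 1)*(o + 1)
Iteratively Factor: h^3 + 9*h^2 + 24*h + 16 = (h + 4)*(h^2 + 5*h + 4) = (h + 1)*(h + 4)*(h + 4)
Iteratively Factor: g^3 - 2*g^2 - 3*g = (g - 3)*(g^2 + g) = g*(g - 3)*(g + 1)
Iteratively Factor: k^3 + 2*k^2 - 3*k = (k - 1)*(k^2 + 3*k) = k*(k - 1)*(k + 3)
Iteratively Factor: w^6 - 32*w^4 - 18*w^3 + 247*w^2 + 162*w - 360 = (w - 3)*(w^5 + 3*w^4 - 23*w^3 - 87*w^2 - 14*w + 120) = (w - 3)*(w + 2)*(w^4 + w^3 - 25*w^2 - 37*w + 60) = (w - 3)*(w + 2)*(w + 3)*(w^3 - 2*w^2 - 19*w + 20) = (w - 3)*(w + 2)*(w + 3)*(w + 4)*(w^2 - 6*w + 5) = (w - 3)*(w - 1)*(w + 2)*(w + 3)*(w + 4)*(w - 5)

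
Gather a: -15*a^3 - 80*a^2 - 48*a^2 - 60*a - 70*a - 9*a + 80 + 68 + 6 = -15*a^3 - 128*a^2 - 139*a + 154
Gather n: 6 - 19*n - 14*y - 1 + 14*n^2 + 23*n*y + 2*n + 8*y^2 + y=14*n^2 + n*(23*y - 17) + 8*y^2 - 13*y + 5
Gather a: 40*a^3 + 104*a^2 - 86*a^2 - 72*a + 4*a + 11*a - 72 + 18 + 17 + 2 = 40*a^3 + 18*a^2 - 57*a - 35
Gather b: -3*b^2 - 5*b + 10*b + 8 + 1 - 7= -3*b^2 + 5*b + 2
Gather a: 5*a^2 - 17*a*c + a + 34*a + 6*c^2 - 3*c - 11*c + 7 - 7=5*a^2 + a*(35 - 17*c) + 6*c^2 - 14*c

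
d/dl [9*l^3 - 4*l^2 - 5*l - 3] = 27*l^2 - 8*l - 5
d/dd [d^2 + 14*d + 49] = 2*d + 14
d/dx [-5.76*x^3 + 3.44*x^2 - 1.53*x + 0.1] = -17.28*x^2 + 6.88*x - 1.53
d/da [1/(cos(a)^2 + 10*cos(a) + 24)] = 2*(cos(a) + 5)*sin(a)/(cos(a)^2 + 10*cos(a) + 24)^2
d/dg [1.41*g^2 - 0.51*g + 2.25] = 2.82*g - 0.51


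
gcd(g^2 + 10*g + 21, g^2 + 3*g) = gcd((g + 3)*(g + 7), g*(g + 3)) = g + 3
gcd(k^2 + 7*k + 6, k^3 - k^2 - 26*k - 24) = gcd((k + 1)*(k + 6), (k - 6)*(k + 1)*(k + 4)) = k + 1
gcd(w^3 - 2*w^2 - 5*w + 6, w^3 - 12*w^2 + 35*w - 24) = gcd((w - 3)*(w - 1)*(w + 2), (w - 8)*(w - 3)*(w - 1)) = w^2 - 4*w + 3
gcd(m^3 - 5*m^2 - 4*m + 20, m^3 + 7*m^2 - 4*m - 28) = m^2 - 4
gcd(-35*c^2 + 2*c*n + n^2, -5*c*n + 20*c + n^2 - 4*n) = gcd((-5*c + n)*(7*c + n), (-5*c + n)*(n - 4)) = 5*c - n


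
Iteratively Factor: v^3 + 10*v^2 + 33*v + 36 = (v + 3)*(v^2 + 7*v + 12) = (v + 3)^2*(v + 4)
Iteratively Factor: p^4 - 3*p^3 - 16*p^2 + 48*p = (p - 3)*(p^3 - 16*p) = (p - 4)*(p - 3)*(p^2 + 4*p) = p*(p - 4)*(p - 3)*(p + 4)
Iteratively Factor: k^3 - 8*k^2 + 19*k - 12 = (k - 1)*(k^2 - 7*k + 12) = (k - 4)*(k - 1)*(k - 3)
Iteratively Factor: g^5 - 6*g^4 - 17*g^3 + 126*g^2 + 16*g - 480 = (g - 5)*(g^4 - g^3 - 22*g^2 + 16*g + 96) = (g - 5)*(g + 2)*(g^3 - 3*g^2 - 16*g + 48) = (g - 5)*(g - 4)*(g + 2)*(g^2 + g - 12) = (g - 5)*(g - 4)*(g + 2)*(g + 4)*(g - 3)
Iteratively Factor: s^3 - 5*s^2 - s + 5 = (s - 1)*(s^2 - 4*s - 5) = (s - 5)*(s - 1)*(s + 1)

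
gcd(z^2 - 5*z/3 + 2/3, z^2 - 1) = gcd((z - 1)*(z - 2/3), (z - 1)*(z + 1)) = z - 1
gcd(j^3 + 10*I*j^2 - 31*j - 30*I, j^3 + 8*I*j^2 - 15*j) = j^2 + 8*I*j - 15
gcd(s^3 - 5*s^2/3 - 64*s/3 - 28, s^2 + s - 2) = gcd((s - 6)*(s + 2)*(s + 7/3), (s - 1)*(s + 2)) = s + 2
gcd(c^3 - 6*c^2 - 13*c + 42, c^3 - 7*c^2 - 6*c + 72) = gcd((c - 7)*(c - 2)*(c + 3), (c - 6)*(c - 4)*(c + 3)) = c + 3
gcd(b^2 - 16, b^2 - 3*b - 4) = b - 4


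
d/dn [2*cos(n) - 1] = -2*sin(n)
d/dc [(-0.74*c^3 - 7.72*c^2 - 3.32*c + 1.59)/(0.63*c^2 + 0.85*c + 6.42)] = (-0.4662*c^4 - 1.258*c^3 - 18.7228*c^2 - 101.1282*c - 22.6659)/(0.3969*c^4 + 1.071*c^3 + 8.8117*c^2 + 10.914*c + 41.2164)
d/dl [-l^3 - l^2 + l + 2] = -3*l^2 - 2*l + 1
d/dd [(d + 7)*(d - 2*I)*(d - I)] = 3*d^2 + d*(14 - 6*I) - 2 - 21*I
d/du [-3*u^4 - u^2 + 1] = -12*u^3 - 2*u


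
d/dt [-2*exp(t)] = -2*exp(t)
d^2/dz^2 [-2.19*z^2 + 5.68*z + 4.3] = -4.38000000000000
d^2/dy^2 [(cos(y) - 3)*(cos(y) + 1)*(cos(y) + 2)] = (9*sin(y)^2 + 4)*cos(y)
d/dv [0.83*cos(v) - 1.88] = -0.83*sin(v)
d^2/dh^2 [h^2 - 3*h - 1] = 2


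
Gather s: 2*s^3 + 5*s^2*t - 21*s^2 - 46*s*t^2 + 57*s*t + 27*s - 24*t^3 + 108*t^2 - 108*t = 2*s^3 + s^2*(5*t - 21) + s*(-46*t^2 + 57*t + 27) - 24*t^3 + 108*t^2 - 108*t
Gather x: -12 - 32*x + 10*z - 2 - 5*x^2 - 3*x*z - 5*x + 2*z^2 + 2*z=-5*x^2 + x*(-3*z - 37) + 2*z^2 + 12*z - 14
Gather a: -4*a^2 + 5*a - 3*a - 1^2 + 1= -4*a^2 + 2*a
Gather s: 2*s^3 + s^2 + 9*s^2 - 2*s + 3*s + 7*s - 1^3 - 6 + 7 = 2*s^3 + 10*s^2 + 8*s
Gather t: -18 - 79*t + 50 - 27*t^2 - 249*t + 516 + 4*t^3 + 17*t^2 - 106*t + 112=4*t^3 - 10*t^2 - 434*t + 660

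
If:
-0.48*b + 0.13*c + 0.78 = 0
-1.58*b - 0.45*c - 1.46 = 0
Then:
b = 0.38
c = -4.59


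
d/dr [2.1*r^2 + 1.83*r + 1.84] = 4.2*r + 1.83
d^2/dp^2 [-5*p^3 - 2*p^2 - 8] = -30*p - 4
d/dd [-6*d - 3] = -6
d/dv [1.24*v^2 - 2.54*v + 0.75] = 2.48*v - 2.54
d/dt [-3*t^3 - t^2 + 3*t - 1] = -9*t^2 - 2*t + 3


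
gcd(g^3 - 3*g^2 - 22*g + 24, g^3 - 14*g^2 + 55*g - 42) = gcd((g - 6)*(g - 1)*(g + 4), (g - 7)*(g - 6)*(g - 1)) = g^2 - 7*g + 6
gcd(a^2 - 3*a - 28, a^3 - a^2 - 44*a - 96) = a + 4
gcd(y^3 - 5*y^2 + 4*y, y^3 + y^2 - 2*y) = y^2 - y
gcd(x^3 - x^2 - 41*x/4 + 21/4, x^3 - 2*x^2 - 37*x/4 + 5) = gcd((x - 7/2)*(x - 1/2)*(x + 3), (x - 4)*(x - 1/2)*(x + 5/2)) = x - 1/2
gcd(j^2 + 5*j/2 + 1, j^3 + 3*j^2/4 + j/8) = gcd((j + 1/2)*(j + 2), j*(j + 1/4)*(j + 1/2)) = j + 1/2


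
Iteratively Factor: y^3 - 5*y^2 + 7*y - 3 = (y - 3)*(y^2 - 2*y + 1) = (y - 3)*(y - 1)*(y - 1)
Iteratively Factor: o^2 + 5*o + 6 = (o + 3)*(o + 2)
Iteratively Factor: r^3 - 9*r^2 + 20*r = (r)*(r^2 - 9*r + 20) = r*(r - 5)*(r - 4)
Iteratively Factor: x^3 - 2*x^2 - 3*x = (x + 1)*(x^2 - 3*x) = x*(x + 1)*(x - 3)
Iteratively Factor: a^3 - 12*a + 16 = (a + 4)*(a^2 - 4*a + 4) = (a - 2)*(a + 4)*(a - 2)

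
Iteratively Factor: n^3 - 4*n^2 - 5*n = (n + 1)*(n^2 - 5*n) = (n - 5)*(n + 1)*(n)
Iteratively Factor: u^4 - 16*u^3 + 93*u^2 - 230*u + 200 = (u - 2)*(u^3 - 14*u^2 + 65*u - 100) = (u - 5)*(u - 2)*(u^2 - 9*u + 20) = (u - 5)^2*(u - 2)*(u - 4)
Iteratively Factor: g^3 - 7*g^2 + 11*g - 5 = (g - 1)*(g^2 - 6*g + 5) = (g - 5)*(g - 1)*(g - 1)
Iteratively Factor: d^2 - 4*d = (d)*(d - 4)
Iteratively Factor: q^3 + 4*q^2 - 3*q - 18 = (q + 3)*(q^2 + q - 6) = (q + 3)^2*(q - 2)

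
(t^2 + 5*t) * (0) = 0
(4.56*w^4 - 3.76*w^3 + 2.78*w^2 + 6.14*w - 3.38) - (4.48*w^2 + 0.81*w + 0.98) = 4.56*w^4 - 3.76*w^3 - 1.7*w^2 + 5.33*w - 4.36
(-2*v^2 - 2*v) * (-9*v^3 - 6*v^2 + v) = 18*v^5 + 30*v^4 + 10*v^3 - 2*v^2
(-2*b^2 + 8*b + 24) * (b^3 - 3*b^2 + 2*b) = -2*b^5 + 14*b^4 - 4*b^3 - 56*b^2 + 48*b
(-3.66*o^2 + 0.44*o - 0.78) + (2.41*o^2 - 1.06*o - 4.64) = -1.25*o^2 - 0.62*o - 5.42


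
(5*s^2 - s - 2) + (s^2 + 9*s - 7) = 6*s^2 + 8*s - 9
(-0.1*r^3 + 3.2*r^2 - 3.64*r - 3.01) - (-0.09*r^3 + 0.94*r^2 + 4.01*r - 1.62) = -0.01*r^3 + 2.26*r^2 - 7.65*r - 1.39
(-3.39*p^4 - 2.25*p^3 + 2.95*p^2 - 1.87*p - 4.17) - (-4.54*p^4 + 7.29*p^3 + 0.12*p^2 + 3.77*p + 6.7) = 1.15*p^4 - 9.54*p^3 + 2.83*p^2 - 5.64*p - 10.87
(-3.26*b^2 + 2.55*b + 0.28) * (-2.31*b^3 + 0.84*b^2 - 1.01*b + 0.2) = 7.5306*b^5 - 8.6289*b^4 + 4.7878*b^3 - 2.9923*b^2 + 0.2272*b + 0.056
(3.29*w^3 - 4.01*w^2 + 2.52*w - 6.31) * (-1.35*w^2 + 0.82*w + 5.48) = -4.4415*w^5 + 8.1113*w^4 + 11.339*w^3 - 11.3899*w^2 + 8.6354*w - 34.5788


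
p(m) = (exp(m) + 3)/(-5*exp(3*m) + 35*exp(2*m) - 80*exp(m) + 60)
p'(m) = (exp(m) + 3)*(15*exp(3*m) - 70*exp(2*m) + 80*exp(m))/(-5*exp(3*m) + 35*exp(2*m) - 80*exp(m) + 60)^2 + exp(m)/(-5*exp(3*m) + 35*exp(2*m) - 80*exp(m) + 60)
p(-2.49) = 0.06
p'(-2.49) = 0.01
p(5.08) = -0.00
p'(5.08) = 0.00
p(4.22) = -0.00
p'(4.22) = 0.00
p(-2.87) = 0.06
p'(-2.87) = 0.01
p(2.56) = -0.00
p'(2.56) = 0.01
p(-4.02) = 0.05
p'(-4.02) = 0.00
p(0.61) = 32.79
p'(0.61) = 820.86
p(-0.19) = 0.26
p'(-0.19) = 0.51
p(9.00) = 0.00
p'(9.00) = 0.00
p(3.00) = 0.00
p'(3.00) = 0.00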